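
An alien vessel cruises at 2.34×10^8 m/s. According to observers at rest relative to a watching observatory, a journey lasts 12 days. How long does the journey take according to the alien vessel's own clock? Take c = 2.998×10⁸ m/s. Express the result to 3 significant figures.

7.50 days

β = v/c = (2.34×10^8 m/s)/(2.998×10⁸ m/s) = 0.78052.
With β = 0.78052, γ = 1/√(1 − 0.78052²) = 1/√0.3907885296 = 1.5997.
The moving clock records proper time: Δτ = Δt/γ = 12/1.5997 = 7.50 days.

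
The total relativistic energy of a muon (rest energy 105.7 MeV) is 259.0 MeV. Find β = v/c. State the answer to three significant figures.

0.913

Total energy E = γmc² gives γ = 259.0/105.7 = 2.4503.
Hence β = √(1 − 1/γ²) = √(1 − 0.166556) = √0.833444 = 0.913.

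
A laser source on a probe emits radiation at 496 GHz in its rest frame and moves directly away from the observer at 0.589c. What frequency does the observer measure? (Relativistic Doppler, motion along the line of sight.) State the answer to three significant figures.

Relativistic Doppler (source moving away): f_obs = f_src · √((1−β)/(1+β)).
With β = 0.589: factor = √(0.411/1.589) = 0.50858.
f_obs = 496 × 0.50858 = 252 GHz.

252 GHz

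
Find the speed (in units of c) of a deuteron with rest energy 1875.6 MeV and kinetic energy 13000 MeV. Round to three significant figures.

0.992c

K = (γ−1)mc², so γ = 1 + 13000/1875.6 = 7.9311.
Then v/c = √(1 − γ⁻²) = √(1 − 0.0158977) = √0.9841023 = 0.992.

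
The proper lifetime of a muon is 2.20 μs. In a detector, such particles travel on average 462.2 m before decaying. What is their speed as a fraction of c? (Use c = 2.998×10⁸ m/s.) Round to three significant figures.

0.574c

d = βγcτ ⇒ βγ = d/(cτ) = 462.2 m / (659.56 m) = 0.70077.
β = (βγ)/√(1+(βγ)²) = 0.70077/√1.491079 = 0.574.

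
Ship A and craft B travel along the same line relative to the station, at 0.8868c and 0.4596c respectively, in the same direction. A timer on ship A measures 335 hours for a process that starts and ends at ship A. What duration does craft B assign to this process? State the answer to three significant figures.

Transform ship A's velocity into craft B's frame: (0.8868 − 0.4596)/(1 − 0.8868·0.4596) = 0.4272/0.59242672, so the relative speed is 0.7211c.
At |u| = 0.7211c, γ = (1 − 0.519985)^(−1/2) = 1.4434.
Ship A's interval is proper; time dilation gives Δt_B = γΔτ = 1.4434 × 335 hours = 484 hours.

484 hours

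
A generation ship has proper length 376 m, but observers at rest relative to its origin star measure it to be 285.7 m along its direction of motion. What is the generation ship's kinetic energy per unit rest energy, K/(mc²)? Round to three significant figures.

0.316

γ = L₀/L = 376/285.7 = 1.31607.
Since K = (γ−1)mc², K/(mc²) = 1.31607 − 1 = 0.316.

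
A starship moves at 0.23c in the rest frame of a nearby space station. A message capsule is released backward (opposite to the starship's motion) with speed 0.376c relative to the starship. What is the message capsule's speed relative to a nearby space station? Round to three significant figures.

Relativistic velocity addition: u = (u' + v)/(1 + u'v/c²), with u' = −0.376c and v = 0.23c.
Numerator: −0.376 + 0.23 = −0.146. Denominator: 1 + (−0.376)(0.23) = 0.91352.
u = −0.146/0.91352 = −0.15982, so the speed is 0.160c.

0.160c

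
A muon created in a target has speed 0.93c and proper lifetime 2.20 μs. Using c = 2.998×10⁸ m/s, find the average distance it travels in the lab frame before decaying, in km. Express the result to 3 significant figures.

1.67 km

Lorentz factor: γ = (1 − 0.8649)^(−1/2) = 2.7206.
Lab-frame lifetime: Δt = γτ = 2.7206 × 2.20 μs = 5.9853 μs.
Distance: d = vΔt = 0.93 × 2.998×10⁸ m/s × 5.9853×10^-6 s = 1670 m = 1.67 km.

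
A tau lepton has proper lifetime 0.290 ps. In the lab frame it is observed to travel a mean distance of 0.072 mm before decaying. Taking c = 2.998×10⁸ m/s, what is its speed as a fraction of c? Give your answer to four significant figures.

0.6378c

d = βγcτ ⇒ βγ = d/(cτ) = 7.200×10^-5 m / (8.6942×10^-5 m) = 0.82814.
β = (βγ)/√(1+(βγ)²) = 0.82814/√1.685816 = 0.6378.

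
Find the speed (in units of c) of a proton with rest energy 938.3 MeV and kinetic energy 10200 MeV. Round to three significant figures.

0.996c

K = (γ−1)mc², so γ = 1 + 10200/938.3 = 11.871.
Then v/c = √(1 − γ⁻²) = √(1 − 0.00709619) = √0.99290381 = 0.996.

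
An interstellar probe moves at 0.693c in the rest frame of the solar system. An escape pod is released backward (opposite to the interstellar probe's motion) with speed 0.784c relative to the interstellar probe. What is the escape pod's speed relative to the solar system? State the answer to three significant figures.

0.199c

Relativistic velocity addition: u = (u' + v)/(1 + u'v/c²), with u' = −0.784c and v = 0.693c.
Numerator: −0.784 + 0.693 = −0.091. Denominator: 1 + (−0.784)(0.693) = 0.456688.
u = −0.091/0.456688 = −0.19926, so the speed is 0.199c.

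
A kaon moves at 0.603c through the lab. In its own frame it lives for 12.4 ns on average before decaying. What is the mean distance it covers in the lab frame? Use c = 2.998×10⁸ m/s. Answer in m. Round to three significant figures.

2.81 m

γ = 1/√(1 − β²) = 1/√(1 − 0.363609) = 1/√0.636391 = 1/0.797741 = 1.2535.
Lab-frame lifetime: Δt = γτ = 1.2535 × 12.4 ns = 15.543 ns.
Distance: d = vΔt = 0.603 × 2.998×10⁸ m/s × 1.5543×10^-8 s = 2.81 m.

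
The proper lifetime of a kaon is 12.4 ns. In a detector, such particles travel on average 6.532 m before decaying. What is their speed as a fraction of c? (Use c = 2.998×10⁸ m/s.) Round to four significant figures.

Lab distance = (lab lifetime)·v = γτ·βc, so βγ = d/(cτ) = 6.532/(2.998×10⁸ × 1.240×10^-8) = 1.7571.
With βγ = 1.7571: γ² = 1 + (βγ)² = 4.0874, and β = (βγ)/γ = 1.7571/2.02173 = 0.8691.

0.8691c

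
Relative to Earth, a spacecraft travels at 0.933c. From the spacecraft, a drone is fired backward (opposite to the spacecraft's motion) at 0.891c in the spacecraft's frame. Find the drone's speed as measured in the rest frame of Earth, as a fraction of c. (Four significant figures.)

Relativistic velocity addition: u = (u' + v)/(1 + u'v/c²), with u' = −0.891c and v = 0.933c.
Numerator: −0.891 + 0.933 = 0.042. Denominator: 1 + (−0.891)(0.933) = 0.168697.
u = 0.042/0.168697 = 0.24897, so the speed is 0.2490c.

0.2490c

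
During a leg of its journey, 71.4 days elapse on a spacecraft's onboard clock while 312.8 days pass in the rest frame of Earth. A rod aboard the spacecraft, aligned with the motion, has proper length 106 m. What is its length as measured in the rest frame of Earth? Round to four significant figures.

24.20 m

The time-dilation ratio gives γ = 312.8/71.4 = 4.38095.
L = L₀/γ = 106/4.38095 = 24.20 m.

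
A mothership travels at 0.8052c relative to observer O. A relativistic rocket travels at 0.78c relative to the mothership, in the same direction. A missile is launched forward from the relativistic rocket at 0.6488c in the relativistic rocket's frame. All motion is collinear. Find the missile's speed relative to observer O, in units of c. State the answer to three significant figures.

First combine the missile and relativistic rocket (S''→S'): u₁ = (0.6488 + 0.78)/(1 + 0.6488×0.78) = 1.4288/1.506064 = 0.9487.
Then combine with the mothership (S'→S): u = (0.9487 + 0.8052)/(1 + 0.9487×0.8052) = 1.7539/1.76389324 = 0.99433.

0.994c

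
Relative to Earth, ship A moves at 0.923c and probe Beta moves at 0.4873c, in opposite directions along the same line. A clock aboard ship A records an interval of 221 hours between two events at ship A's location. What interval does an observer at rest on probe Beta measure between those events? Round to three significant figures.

954 hours

Transform ship A's velocity into probe Beta's frame: (0.923 + 0.4873)/(1 + 0.923·0.4873) = 1.4103/1.4497779, so the relative speed is 0.97277c.
γ for this relative speed: γ = 1/√(1 − 0.946281) = 4.3146.
Ship A's interval is proper; time dilation gives Δt_B = γΔτ = 4.3146 × 221 hours = 954 hours.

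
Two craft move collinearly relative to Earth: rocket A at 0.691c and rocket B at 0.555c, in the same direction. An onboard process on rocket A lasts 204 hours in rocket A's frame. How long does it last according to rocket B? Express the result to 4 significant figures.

209.2 hours

The velocity of rocket A relative to rocket B is (0.691 − 0.555)c / (1 − 0.691×0.555) = 0.2206c; relative speed 0.2206c.
γ for this relative speed: γ = 1/√(1 − 0.0486644) = 1.0253.
The clock on rocket A records proper time, so rocket B measures Δt = γΔτ = 1.0253 × 204 = 209.2 hours.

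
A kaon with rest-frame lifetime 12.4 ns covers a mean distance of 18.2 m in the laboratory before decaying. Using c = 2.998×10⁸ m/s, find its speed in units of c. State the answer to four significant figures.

d = βγcτ ⇒ βγ = d/(cτ) = 18.20 m / (3.71752 m) = 4.8957.
β = (βγ)/√(1+(βγ)²) = 4.8957/√24.9679 = 0.9798.

0.9798c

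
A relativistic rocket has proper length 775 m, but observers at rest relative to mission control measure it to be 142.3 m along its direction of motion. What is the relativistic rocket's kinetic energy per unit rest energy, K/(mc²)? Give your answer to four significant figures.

γ = L₀/L = 775/142.3 = 5.44624.
K/(mc²) = γ − 1 = 5.44624 − 1 = 4.446.

4.446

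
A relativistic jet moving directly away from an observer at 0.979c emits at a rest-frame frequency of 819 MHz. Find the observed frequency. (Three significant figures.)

Relativistic Doppler (source moving away): f_obs = f_src · √((1−β)/(1+β)).
With β = 0.979: factor = √(0.021/1.979) = 0.10301.
f_obs = 819 × 0.10301 = 84.4 MHz.

84.4 MHz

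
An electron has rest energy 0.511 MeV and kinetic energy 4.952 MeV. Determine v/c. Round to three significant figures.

0.996

γ = 1 + K/(mc²) = 1 + 4.952/0.511 = 10.691.
β = √(1 − 1/γ²) = √(1 − 0.0087491) = √0.9912509 = 0.996.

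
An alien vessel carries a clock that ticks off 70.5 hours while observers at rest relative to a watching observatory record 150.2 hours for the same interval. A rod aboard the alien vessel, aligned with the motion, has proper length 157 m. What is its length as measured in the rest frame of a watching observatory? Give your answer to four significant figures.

73.69 m

The time-dilation ratio gives γ = 150.2/70.5 = 2.1305.
L = L₀/γ = 157/2.1305 = 73.69 m.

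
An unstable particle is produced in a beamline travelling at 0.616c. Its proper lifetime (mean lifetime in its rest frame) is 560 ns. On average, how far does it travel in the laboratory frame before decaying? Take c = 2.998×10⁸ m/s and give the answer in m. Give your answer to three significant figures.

131 m

With β = 0.616, γ = 1/√(1 − 0.616²) = 1/√0.620544 = 1.2694.
Lab-frame lifetime: Δt = γτ = 1.2694 × 560 ns = 710.86 ns.
Distance: d = vΔt = 0.616 × 2.998×10⁸ m/s × 7.1086×10^-7 s = 131 m.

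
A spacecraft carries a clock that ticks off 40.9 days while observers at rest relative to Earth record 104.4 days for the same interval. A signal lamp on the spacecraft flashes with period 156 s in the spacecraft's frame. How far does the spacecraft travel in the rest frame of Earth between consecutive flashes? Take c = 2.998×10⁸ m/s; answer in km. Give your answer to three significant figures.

γ = Δt/Δτ = 104.4/40.9 = 2.55257.
β = √(1 − 1/γ²) = 0.92007. Lab-frame period = γτ = 2.55257×156 s = 398.2 s. Distance = βc × γτ = 0.92007 × 2.998×10⁸ m/s × 398.2 s = 1.0984×10^11 m = 1.10×10^8 km.

1.10×10^8 km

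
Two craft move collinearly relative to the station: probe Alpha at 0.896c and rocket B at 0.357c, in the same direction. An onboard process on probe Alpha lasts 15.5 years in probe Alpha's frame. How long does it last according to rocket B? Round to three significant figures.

25.4 years

Transform probe Alpha's velocity into rocket B's frame: (0.896 − 0.357)/(1 − 0.896·0.357) = 0.539/0.680128, so the relative speed is 0.7925c.
γ for this relative speed: γ = 1/√(1 − 0.628056) = 1.6397.
Probe Alpha's interval is proper; time dilation gives Δt_B = γΔτ = 1.6397 × 15.5 years = 25.4 years.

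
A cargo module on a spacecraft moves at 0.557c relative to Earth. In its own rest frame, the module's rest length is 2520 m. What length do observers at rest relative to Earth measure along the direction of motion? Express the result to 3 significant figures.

2090 m

γ = 1/√(1 − β²) = 1/√(1 − 0.310249) = 1/√0.689751 = 1/0.830512 = 1.2041.
Along the direction of motion the measured length is L₀/γ = 2520/1.2041 = 2090 m.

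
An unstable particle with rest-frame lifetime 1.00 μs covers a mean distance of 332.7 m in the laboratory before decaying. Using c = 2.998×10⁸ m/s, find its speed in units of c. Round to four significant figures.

Let x = d/(cτ) = 332.7 m / (2.998×10⁸ m/s × 1.000×10^-6 s) = 1.1097. Since d = βγcτ, x = βγ = β/√(1−β²).
Solving: β² = x²/(1+x²) = 1.23143/2.23143 = 0.551857, so β = 0.7429.

0.7429c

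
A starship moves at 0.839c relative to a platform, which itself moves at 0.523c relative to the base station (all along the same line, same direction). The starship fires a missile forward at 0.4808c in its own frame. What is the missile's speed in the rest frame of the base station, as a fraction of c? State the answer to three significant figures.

First combine the missile and starship (S''→S'): u₁ = (0.4808 + 0.839)/(1 + 0.4808×0.839) = 1.3198/1.4033912 = 0.94044.
Then combine with the platform (S'→S): u = (0.94044 + 0.523)/(1 + 0.94044×0.523) = 1.46344/1.49185012 = 0.98096.

0.981c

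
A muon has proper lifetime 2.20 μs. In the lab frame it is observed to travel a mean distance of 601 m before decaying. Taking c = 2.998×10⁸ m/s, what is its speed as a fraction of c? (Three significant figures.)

0.674c

Let x = d/(cτ) = 601.0 m / (2.998×10⁸ m/s × 2.200×10^-6 s) = 0.91121. Since d = βγcτ, x = βγ = β/√(1−β²).
Solving: β² = x²/(1+x²) = 0.830304/1.830304 = 0.453643, so β = 0.674.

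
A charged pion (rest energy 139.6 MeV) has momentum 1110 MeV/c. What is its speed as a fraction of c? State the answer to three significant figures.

0.992c

pc/(mc²) = 1110/139.6 = 7.9513 = βγ = β/√(1−β²).
So β² = x²/(1 + x²) with x = 7.9513: x² = 63.2232, β² = 63.2232/64.2232 = 0.984429, β = 0.992.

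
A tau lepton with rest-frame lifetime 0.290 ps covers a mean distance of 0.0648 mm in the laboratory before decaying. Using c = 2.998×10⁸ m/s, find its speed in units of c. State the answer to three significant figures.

d = βγcτ ⇒ βγ = d/(cτ) = 6.480×10^-5 m / (8.6942×10^-5 m) = 0.74532.
β = (βγ)/√(1+(βγ)²) = 0.74532/√1.555502 = 0.598.

0.598c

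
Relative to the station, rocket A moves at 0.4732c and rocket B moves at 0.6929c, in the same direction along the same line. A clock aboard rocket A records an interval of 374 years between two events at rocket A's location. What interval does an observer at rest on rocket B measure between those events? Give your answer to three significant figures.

396 years

The velocity of rocket A relative to rocket B is (0.4732 − 0.6929)c / (1 − 0.4732×0.6929) = −0.32688c; relative speed 0.32688c.
At |u| = 0.32688c, γ = (1 − 0.106851)^(−1/2) = 1.0581.
Rocket A's interval is proper; time dilation gives Δt_B = γΔτ = 1.0581 × 374 years = 396 years.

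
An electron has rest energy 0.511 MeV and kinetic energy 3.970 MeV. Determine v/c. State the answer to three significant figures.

γ = 1 + K/(mc²) = 1 + 3.970/0.511 = 8.7691.
β = √(1 − 1/γ²) = √(1 − 0.0130044) = √0.9869956 = 0.993.

0.993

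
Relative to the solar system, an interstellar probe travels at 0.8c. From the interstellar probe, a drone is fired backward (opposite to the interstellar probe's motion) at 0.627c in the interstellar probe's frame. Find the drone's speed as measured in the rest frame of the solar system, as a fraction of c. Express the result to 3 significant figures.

0.347c

Relativistic velocity addition: u = (u' + v)/(1 + u'v/c²), with u' = −0.627c and v = 0.8c.
Numerator: −0.627 + 0.8 = 0.173. Denominator: 1 + (−0.627)(0.8) = 0.4984.
u = 0.173/0.4984 = 0.34711, so the speed is 0.347c.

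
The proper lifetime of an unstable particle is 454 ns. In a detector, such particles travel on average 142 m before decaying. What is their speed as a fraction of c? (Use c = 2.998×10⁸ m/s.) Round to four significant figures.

Let x = d/(cτ) = 142.0 m / (2.998×10⁸ m/s × 4.540×10^-7 s) = 1.0433. Since d = βγcτ, x = βγ = β/√(1−β²).
Solving: β² = x²/(1+x²) = 1.08847/2.08847 = 0.521181, so β = 0.7219.

0.7219c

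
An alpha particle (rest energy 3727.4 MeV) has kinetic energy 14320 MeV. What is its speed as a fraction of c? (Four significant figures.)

γ = 1 + K/(mc²) = 1 + 14320/3727.4 = 4.8418.
β = √(1 − 1/γ²) = √(1 − 0.0426566) = √0.9573434 = 0.9784.

0.9784c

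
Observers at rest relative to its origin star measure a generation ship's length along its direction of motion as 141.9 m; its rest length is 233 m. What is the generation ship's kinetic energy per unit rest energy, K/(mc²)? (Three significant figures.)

0.642

From L = L₀/γ: γ = 233/141.9 = 1.642.
K/(mc²) = γ − 1 = 1.642 − 1 = 0.642.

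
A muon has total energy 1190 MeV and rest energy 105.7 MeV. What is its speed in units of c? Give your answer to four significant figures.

0.9960c

γ = E/(mc²) = 1190/105.7 = 11.258.
β = √(1 − 1/γ²) = √(1 − 0.00789001) = √0.99210999 = 0.9960.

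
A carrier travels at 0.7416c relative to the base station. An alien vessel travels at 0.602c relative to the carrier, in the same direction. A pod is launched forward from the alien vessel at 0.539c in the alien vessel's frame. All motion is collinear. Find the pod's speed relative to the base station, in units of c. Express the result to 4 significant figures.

First combine the pod and alien vessel (S''→S'): u₁ = (0.539 + 0.602)/(1 + 0.539×0.602) = 1.141/1.324478 = 0.86147.
Then combine with the carrier (S'→S): u = (0.86147 + 0.7416)/(1 + 0.86147×0.7416) = 1.60307/1.638866152 = 0.97816.

0.9782c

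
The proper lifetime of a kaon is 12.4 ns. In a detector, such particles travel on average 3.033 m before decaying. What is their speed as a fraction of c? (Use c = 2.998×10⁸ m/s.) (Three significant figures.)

Lab distance = (lab lifetime)·v = γτ·βc, so βγ = d/(cτ) = 3.033/(2.998×10⁸ × 1.240×10^-8) = 0.81587.
With βγ = 0.81587: γ² = 1 + (βγ)² = 1.665644, and β = (βγ)/γ = 0.81587/1.2906 = 0.632.

0.632c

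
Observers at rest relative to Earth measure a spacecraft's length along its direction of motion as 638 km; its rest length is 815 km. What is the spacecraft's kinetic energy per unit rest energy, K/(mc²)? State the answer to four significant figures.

0.2774

γ = L₀/L = 815/638 = 1.27743.
Since K = (γ−1)mc², K/(mc²) = 1.27743 − 1 = 0.2774.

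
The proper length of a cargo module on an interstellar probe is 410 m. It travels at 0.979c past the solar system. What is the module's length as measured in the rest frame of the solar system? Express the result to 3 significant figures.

83.6 m

With β = 0.979, γ = 1/√(1 − 0.979²) = 1/√0.041559 = 4.9053.
Length contraction: L = L₀/γ = 410/4.9053 = 83.6 m.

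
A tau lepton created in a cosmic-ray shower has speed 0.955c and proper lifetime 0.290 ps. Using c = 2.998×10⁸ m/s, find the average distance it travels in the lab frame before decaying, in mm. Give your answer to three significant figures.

0.280 mm

β² = 0.912025, so γ = 1/√0.087975 = 3.3715.
Lab-frame lifetime: Δt = γτ = 3.3715 × 0.290 ps = 0.97774 ps.
Distance: d = vΔt = 0.955 × 2.998×10⁸ m/s × 9.7774×10^-13 s = 2.80×10^-4 m = 0.280 mm.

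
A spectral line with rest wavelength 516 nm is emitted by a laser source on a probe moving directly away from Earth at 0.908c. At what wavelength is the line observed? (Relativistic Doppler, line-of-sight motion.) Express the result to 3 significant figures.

Relativistic Doppler for wavelength: λ_obs = λ_src · √((1+β)/(1−β)).
With β = 0.908: factor = √(1.908/0.092) = 4.554.
λ_obs = 516 × 4.554 = 2350 nm.

2350 nm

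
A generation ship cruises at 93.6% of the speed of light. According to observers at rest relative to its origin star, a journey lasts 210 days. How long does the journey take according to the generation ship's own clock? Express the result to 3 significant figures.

73.9 days

Lorentz factor: γ = (1 − 0.876096)^(−1/2) = 2.8409.
The moving clock records proper time: Δτ = Δt/γ = 210/2.8409 = 73.9 days.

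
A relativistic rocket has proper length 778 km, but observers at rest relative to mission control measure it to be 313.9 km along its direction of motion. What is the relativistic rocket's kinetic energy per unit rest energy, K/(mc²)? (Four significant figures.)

1.478

Length contraction gives γ = L₀/L = 778/313.9 = 2.4785.
Since K = (γ−1)mc², K/(mc²) = 2.4785 − 1 = 1.478.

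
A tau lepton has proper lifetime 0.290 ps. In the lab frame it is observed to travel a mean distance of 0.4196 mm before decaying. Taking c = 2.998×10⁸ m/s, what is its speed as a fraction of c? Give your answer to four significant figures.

0.9792c

d = βγcτ ⇒ βγ = d/(cτ) = 4.196×10^-4 m / (8.6942×10^-5 m) = 4.8262.
β = (βγ)/√(1+(βγ)²) = 4.8262/√24.2922 = 0.9792.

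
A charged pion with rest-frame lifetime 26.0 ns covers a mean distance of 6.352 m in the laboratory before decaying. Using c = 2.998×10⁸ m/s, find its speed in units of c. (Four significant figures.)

0.6317c

Lab distance = (lab lifetime)·v = γτ·βc, so βγ = d/(cτ) = 6.352/(2.998×10⁸ × 2.600×10^-8) = 0.8149.
With βγ = 0.8149: γ² = 1 + (βγ)² = 1.664062, and β = (βγ)/γ = 0.8149/1.28999 = 0.6317.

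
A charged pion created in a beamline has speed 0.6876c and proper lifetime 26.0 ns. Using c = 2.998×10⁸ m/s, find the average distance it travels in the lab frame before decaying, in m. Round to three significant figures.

7.38 m

γ = 1/√(1 − β²) = 1/√(1 − 0.47279376) = 1/√0.52720624 = 1/0.72609 = 1.3772.
Lab-frame lifetime: Δt = γτ = 1.3772 × 26.0 ns = 35.807 ns.
Distance: d = vΔt = 0.6876 × 2.998×10⁸ m/s × 3.5807×10^-8 s = 7.38 m.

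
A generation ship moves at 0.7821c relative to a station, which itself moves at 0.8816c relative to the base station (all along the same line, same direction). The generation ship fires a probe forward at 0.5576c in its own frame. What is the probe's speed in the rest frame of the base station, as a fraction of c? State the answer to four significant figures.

Apply u = (u'+v)/(1+u'v) twice. Probe in the station frame: (0.5576+0.7821)/(1+0.5576·0.7821) = 1.3397/1.43609896 = 0.93287c.
That velocity, transformed to the rest frame of the base station: (0.93287+0.8816)/(1+0.93287·0.8816) = 1.81447/1.822418192 = 0.99564c.

0.9956c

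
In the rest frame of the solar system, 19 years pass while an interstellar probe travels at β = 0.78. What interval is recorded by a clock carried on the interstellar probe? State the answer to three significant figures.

11.9 years

β² = 0.6084, so γ = 1/√0.3916 = 1.598.
The interstellar probe's clock runs slow as seen from the solar system, so Δτ = Δt/γ = 19/1.598 = 11.9 years.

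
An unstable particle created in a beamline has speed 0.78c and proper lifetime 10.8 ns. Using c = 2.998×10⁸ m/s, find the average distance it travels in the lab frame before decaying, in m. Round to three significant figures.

With β = 0.78, γ = 1/√(1 − 0.78²) = 1/√0.3916 = 1.598.
Lab-frame lifetime: Δt = γτ = 1.598 × 10.8 ns = 17.258 ns.
Distance: d = vΔt = 0.78 × 2.998×10⁸ m/s × 1.7258×10^-8 s = 4.04 m.

4.04 m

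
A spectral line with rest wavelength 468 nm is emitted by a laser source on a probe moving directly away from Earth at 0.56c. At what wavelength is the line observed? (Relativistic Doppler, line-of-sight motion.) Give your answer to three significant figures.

881 nm

Relativistic Doppler for wavelength: λ_obs = λ_src · √((1+β)/(1−β)).
With β = 0.56: factor = √(1.56/0.44) = 1.8829.
λ_obs = 468 × 1.8829 = 881 nm.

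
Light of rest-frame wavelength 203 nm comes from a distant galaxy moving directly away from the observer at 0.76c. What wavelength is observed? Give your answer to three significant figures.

Relativistic Doppler for wavelength: λ_obs = λ_src · √((1+β)/(1−β)).
With β = 0.76: factor = √(1.76/0.24) = 2.708.
λ_obs = 203 × 2.708 = 550 nm.

550 nm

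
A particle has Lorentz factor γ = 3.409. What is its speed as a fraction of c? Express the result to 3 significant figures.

β = √(1 − 1/γ²) = √(1 − 1/11.621281) = √0.913951 = 0.956.

0.956c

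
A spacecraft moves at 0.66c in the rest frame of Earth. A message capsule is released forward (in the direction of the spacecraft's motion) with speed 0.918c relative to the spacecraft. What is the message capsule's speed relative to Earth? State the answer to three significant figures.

In units of c, u = (u' + v)/(1 + u'v) with u' = 0.918 and v = 0.66.
Numerator: 0.918 + 0.66 = 1.578. Denominator: 1 + (0.918)(0.66) = 1.60588.
u = 1.578/1.60588 = 0.98264, so the speed is 0.983c.

0.983c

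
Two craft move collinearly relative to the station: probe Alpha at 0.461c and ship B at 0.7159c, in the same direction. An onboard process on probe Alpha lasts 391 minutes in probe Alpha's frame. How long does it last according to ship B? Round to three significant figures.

The velocity of probe Alpha relative to ship B is (0.461 − 0.7159)c / (1 − 0.461×0.7159) = −0.38046c; relative speed 0.38046c.
At |u| = 0.38046c, γ = (1 − 0.14475)^(−1/2) = 1.0813.
The clock on probe Alpha records proper time, so ship B measures Δt = γΔτ = 1.0813 × 391 = 423 minutes.

423 minutes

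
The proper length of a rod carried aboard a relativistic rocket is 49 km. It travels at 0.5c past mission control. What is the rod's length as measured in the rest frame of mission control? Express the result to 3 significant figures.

γ = 1/√(1 − β²) = 1/√(1 − 0.25) = 1/√0.75 = 1/0.866025 = 1.1547.
Length contraction: L = L₀/γ = 49/1.1547 = 42.4 km.

42.4 km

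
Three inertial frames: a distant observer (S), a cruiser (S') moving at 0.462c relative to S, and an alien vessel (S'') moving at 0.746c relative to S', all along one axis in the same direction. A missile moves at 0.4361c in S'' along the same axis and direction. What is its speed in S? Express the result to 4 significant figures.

0.9588c

Apply u = (u'+v)/(1+u'v) twice. Missile in the cruiser frame: (0.4361+0.746)/(1+0.4361·0.746) = 1.1821/1.3253306 = 0.89193c.
That velocity, transformed to the rest frame of a distant observer: (0.89193+0.462)/(1+0.89193·0.462) = 1.35393/1.41207166 = 0.95883c.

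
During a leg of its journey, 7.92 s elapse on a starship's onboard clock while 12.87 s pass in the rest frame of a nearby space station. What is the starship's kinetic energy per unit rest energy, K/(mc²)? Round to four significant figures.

0.6250

From Δt = γΔτ: γ = 12.87/7.92 = 1.625.
Since K = (γ−1)mc², K/(mc²) = 1.625 − 1 = 0.6250.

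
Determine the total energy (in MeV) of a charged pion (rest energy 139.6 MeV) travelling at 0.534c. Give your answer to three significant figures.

165 MeV

γ = 1/√(1 − β²) = 1/√(1 − 0.285156) = 1/√0.714844 = 1/0.845484 = 1.1828.
Total energy: E = γmc² = 1.1828 × 139.6 MeV = 165 MeV.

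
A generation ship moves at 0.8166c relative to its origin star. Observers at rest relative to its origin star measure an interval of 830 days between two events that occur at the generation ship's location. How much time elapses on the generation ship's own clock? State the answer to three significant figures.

479 days

Lorentz factor: γ = (1 − 0.66683556)^(−1/2) = 1.7325.
The generation ship's clock runs slow as seen from its origin star, so Δτ = Δt/γ = 830/1.7325 = 479 days.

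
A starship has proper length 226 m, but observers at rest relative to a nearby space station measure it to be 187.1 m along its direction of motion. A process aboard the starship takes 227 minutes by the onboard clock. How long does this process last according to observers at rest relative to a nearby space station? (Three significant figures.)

274 minutes

γ = L₀/L = 226/187.1 = 1.20791.
The same γ dilates the second interval: 1.20791 × 227 minutes = 274 minutes.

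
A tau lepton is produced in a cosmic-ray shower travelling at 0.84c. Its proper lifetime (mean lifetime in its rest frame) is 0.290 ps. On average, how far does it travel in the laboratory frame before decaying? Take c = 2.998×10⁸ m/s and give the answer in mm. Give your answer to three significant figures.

0.135 mm

With β = 0.84, γ = 1/√(1 − 0.84²) = 1/√0.2944 = 1.843.
Lab-frame lifetime: Δt = γτ = 1.843 × 0.290 ps = 0.53447 ps.
Distance: d = vΔt = 0.84 × 2.998×10⁸ m/s × 5.3447×10^-13 s = 1.35×10^-4 m = 0.135 mm.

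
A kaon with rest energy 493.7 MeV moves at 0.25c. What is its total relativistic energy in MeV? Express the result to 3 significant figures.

γ = 1/√(1 − β²) = 1/√(1 − 0.0625) = 1/√0.9375 = 1/0.968246 = 1.0328.
Total energy: E = γmc² = 1.0328 × 493.7 MeV = 510 MeV.

510 MeV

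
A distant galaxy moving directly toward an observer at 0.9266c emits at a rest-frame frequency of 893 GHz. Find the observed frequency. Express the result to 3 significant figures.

Relativistic Doppler (source moving toward): f_obs = f_src · √((1+β)/(1−β)).
With β = 0.9266: factor = √(1.9266/0.0734) = 5.1233.
f_obs = 893 × 5.1233 = 4580 GHz.

4580 GHz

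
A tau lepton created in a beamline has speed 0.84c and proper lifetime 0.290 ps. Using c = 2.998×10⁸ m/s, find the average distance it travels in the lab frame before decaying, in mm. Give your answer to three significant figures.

0.135 mm

γ = 1/√(1 − β²) = 1/√(1 − 0.7056) = 1/√0.2944 = 1/0.542586 = 1.843.
Lab-frame lifetime: Δt = γτ = 1.843 × 0.290 ps = 0.53447 ps.
Distance: d = vΔt = 0.84 × 2.998×10⁸ m/s × 5.3447×10^-13 s = 1.35×10^-4 m = 0.135 mm.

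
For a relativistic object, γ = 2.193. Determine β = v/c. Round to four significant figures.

0.8900

β = √(1 − 1/γ²) = √(1 − 1/4.809249) = √0.792067 = 0.8900.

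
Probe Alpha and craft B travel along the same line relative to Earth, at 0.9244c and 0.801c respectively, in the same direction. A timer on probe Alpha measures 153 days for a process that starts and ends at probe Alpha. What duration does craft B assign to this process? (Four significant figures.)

Speed of probe Alpha in craft B's frame: u = (v_A − v_B)/(1 − v_A v_B/c²) = (0.9244 − 0.801)/(1 − 0.9244×0.801) = 0.1234/0.2595556 = 0.47543; |u| = 0.47543c.
γ for this relative speed: γ = 1/√(1 − 0.226034) = 1.1367.
The clock on probe Alpha records proper time, so craft B measures Δt = γΔτ = 1.1367 × 153 = 173.9 days.

173.9 days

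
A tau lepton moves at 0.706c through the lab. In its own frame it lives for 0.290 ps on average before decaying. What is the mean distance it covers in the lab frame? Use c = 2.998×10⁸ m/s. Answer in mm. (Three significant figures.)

β² = 0.498436, so γ = 1/√0.501564 = 1.412.
Lab-frame lifetime: Δt = γτ = 1.412 × 0.290 ps = 0.40948 ps.
Distance: d = vΔt = 0.706 × 2.998×10⁸ m/s × 4.0948×10^-13 s = 8.67×10^-5 m = 0.0867 mm.

0.0867 mm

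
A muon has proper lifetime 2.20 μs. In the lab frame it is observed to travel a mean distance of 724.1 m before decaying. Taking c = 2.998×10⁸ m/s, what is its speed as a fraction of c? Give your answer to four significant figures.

0.7393c

d = βγcτ ⇒ βγ = d/(cτ) = 724.1 m / (659.56 m) = 1.0979.
β = (βγ)/√(1+(βγ)²) = 1.0979/√2.20538 = 0.7393.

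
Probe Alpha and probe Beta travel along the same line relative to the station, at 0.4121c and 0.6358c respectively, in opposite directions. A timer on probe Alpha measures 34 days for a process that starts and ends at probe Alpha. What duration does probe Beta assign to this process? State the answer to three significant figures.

61.0 days

The velocity of probe Alpha relative to probe Beta is (0.4121 + 0.6358)c / (1 + 0.4121×0.6358) = 0.83034c; relative speed 0.83034c.
At |u| = 0.83034c, γ = (1 − 0.689465)^(−1/2) = 1.7945.
The clock on probe Alpha records proper time, so probe Beta measures Δt = γΔτ = 1.7945 × 34 = 61.0 days.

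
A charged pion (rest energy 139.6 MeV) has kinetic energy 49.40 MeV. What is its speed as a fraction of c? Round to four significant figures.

γ = 1 + K/(mc²) = 1 + 49.40/139.6 = 1.3539.
β = √(1 − 1/γ²) = √(1 − 0.54554) = √0.45446 = 0.6741.

0.6741c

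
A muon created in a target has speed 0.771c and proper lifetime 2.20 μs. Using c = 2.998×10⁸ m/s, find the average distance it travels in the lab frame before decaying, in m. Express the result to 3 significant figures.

γ = 1/√(1 − β²) = 1/√(1 − 0.594441) = 1/√0.405559 = 1/0.636835 = 1.5703.
Lab-frame lifetime: Δt = γτ = 1.5703 × 2.20 μs = 3.4547 μs.
Distance: d = vΔt = 0.771 × 2.998×10⁸ m/s × 3.4547×10^-6 s = 799 m.

799 m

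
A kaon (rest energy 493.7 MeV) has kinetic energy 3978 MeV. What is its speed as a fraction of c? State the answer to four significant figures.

0.9939c

K = (γ−1)mc², so γ = 1 + 3978/493.7 = 9.0575.
Then v/c = √(1 − γ⁻²) = √(1 − 0.0121894) = √0.9878106 = 0.9939.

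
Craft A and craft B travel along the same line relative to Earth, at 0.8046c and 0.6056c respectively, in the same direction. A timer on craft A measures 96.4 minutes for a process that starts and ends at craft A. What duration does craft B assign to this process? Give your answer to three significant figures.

Transform craft A's velocity into craft B's frame: (0.8046 − 0.6056)/(1 − 0.8046·0.6056) = 0.199/0.51273424, so the relative speed is 0.38812c.
γ for this relative speed: γ = 1/√(1 − 0.150637) = 1.0851.
Craft A's interval is proper; time dilation gives Δt_B = γΔτ = 1.0851 × 96.4 minutes = 105 minutes.

105 minutes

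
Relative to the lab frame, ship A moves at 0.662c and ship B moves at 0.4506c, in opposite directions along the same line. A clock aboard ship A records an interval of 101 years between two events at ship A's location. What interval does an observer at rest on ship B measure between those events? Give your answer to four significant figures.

196.0 years

Speed of ship A in ship B's frame: u = (v_A + v_B)/(1 + v_A v_B/c²) = (0.662 + 0.4506)/(1 + 0.662×0.4506) = 1.1126/1.2982972 = 0.85697; |u| = 0.85697c.
At |u| = 0.85697c, γ = (1 − 0.734398)^(−1/2) = 1.9404.
The clock on ship A records proper time, so ship B measures Δt = γΔτ = 1.9404 × 101 = 196.0 years.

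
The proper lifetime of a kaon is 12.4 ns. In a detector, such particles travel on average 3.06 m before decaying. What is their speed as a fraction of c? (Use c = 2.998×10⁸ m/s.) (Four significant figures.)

0.6355c

Lab distance = (lab lifetime)·v = γτ·βc, so βγ = d/(cτ) = 3.060/(2.998×10⁸ × 1.240×10^-8) = 0.82313.
With βγ = 0.82313: γ² = 1 + (βγ)² = 1.677543, and β = (βγ)/γ = 0.82313/1.2952 = 0.6355.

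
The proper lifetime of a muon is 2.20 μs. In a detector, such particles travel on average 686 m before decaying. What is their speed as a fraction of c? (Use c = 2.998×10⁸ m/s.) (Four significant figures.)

0.7209c

Lab distance = (lab lifetime)·v = γτ·βc, so βγ = d/(cτ) = 686.0/(2.998×10⁸ × 2.200×10^-6) = 1.0401.
With βγ = 1.0401: γ² = 1 + (βγ)² = 2.08181, and β = (βγ)/γ = 1.0401/1.44285 = 0.7209.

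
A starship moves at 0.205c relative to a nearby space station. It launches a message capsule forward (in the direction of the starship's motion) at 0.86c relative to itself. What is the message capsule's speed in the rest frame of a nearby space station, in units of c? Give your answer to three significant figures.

0.905c

Relativistic velocity addition: u = (u' + v)/(1 + u'v/c²), with u' = 0.86c and v = 0.205c.
Numerator: 0.86 + 0.205 = 1.065. Denominator: 1 + (0.86)(0.205) = 1.1763.
u = 1.065/1.1763 = 0.90538, so the speed is 0.905c.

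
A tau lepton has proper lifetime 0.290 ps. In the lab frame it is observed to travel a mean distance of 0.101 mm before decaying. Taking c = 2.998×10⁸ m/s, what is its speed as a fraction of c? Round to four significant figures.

0.7579c

Lab distance = (lab lifetime)·v = γτ·βc, so βγ = d/(cτ) = 1.010×10^-4/(2.998×10⁸ × 2.900×10^-13) = 1.1617.
With βγ = 1.1617: γ² = 1 + (βγ)² = 2.34955, and β = (βγ)/γ = 1.1617/1.53282 = 0.7579.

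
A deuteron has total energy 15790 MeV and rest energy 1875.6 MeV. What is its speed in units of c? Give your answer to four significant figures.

0.9929c

Total energy E = γmc² gives γ = 15790/1875.6 = 8.4186.
Hence β = √(1 − 1/γ²) = √(1 − 0.0141098) = √0.9858902 = 0.9929.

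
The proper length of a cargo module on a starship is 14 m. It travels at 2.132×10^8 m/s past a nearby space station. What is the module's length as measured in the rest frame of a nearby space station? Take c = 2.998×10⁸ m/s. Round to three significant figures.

β = v/c = (2.132×10^8 m/s)/(2.998×10⁸ m/s) = 0.711141.
γ = 1/√(1 − β²) = 1/√(1 − 0.5057215) = 1/√0.4942785 = 1/0.703049 = 1.4224.
Length contraction: L = L₀/γ = 14/1.4224 = 9.84 m.

9.84 m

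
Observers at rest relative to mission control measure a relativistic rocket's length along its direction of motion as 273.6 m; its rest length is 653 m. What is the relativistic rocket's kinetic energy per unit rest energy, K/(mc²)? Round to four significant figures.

1.387

γ = L₀/L = 653/273.6 = 2.3867.
Since K = (γ−1)mc², K/(mc²) = 2.3867 − 1 = 1.387.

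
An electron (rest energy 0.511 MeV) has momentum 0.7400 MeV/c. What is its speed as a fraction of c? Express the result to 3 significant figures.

βγ = pc/(mc²) = 0.7400/0.511 = 1.4481.
Since γ² = 1 + (βγ)² = 3.09699, γ = √3.09699 = 1.75983, and β = (βγ)/γ = 1.4481/1.75983 = 0.823.

0.823c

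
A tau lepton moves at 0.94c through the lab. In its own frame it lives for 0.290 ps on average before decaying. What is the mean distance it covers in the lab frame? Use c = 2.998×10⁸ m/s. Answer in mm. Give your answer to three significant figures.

β² = 0.8836, so γ = 1/√0.1164 = 2.9311.
Lab-frame lifetime: Δt = γτ = 2.9311 × 0.290 ps = 0.85002 ps.
Distance: d = vΔt = 0.94 × 2.998×10⁸ m/s × 8.5002×10^-13 s = 2.40×10^-4 m = 0.240 mm.

0.240 mm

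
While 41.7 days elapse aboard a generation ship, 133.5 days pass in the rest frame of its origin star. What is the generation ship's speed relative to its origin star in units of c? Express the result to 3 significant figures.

0.950c

γ = Δt/Δτ = 133.5/41.7 = 3.2014.
β = √(1 − 1/γ²) = √(1 − 0.0975709) = √0.9024291 = 0.950.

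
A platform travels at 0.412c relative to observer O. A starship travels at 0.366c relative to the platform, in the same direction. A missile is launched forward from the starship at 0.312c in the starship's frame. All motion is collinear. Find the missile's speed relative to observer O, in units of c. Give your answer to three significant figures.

0.816c

First combine the missile and starship (S''→S'): u₁ = (0.312 + 0.366)/(1 + 0.312×0.366) = 0.678/1.114192 = 0.60851.
Then combine with the platform (S'→S): u = (0.60851 + 0.412)/(1 + 0.60851×0.412) = 1.02051/1.25070612 = 0.81595.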